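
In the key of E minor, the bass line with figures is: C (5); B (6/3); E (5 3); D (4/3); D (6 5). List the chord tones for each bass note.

C, E, G | B, D, G | E, G, B | D, F#, G, B | D, F#, A, B

C (5/3): C, E, G.
B (6/3): B, D, G.
E (5/3): E, G, B.
D (6/4/3): D, F#, G, B.
D (6/5/3): D, F#, A, B.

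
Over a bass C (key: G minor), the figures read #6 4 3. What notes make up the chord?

A third above C in this key is Eb.
A fourth above C in this key is F.
A sixth above C in this key is A, raised to A# by the sharp.

C, Eb, F, A#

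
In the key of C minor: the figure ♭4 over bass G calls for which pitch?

Counting 3 letter steps above G lands on C; in C minor, that letter is C.
The b4 figure lowers it a semitone, giving Cb.

Cb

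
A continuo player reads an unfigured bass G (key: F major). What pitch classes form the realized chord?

An unfigured bass implies 5/3.
A third above G in this key is Bb.
A fifth above G in this key is D.
Together with the bass G, this spells G minor in root position.

G, Bb, D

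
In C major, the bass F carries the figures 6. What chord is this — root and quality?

D minor

The figures 6 indicate a triad in first inversion.
In first inversion the root lies a sixth above the bass: a sixth above F in C major is D.
The chord tones are F, A, D, giving D minor.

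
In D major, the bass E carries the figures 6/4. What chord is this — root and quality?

The figures 6/4 indicate a triad in second inversion.
In second inversion the root lies a fourth above the bass: a fourth above E in D major is A.
The chord tones are E, A, C#, giving A major.

A major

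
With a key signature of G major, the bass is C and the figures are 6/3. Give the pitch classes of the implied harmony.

C, E, A

A third above C in this key is E.
A sixth above C in this key is A.
Together with the bass C, this spells A minor in first inversion.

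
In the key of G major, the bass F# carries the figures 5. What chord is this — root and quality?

F# diminished

The figures 5 indicate a triad in root position.
In root position the bass is the root, so the root is F#.
The chord tones are F#, A, C, giving F# diminished.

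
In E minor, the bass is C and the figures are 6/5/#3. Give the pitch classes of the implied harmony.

A third above C in this key is E, raised to E# by the sharp.
A fifth above C in this key is G.
A sixth above C in this key is A.

C, E#, G, A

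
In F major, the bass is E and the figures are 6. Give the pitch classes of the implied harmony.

E, G, C

The written figures 6 are shorthand for 6/3: the 3 is implied.
A third above E in this key is G.
A sixth above E in this key is C.
Together with the bass E, this spells C major in first inversion.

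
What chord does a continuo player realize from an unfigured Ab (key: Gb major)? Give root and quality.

An unfigured bass indicates a triad in root position.
In root position the bass is the root, so the root is Ab.
The chord tones are Ab, Cb, Eb, giving Ab minor.

Ab minor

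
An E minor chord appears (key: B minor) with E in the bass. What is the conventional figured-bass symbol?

no figures

E is the root of E minor, so the chord is in root position.
A triad in root position is figured 5/3, conventionally abbreviated (no figures — root-position triad).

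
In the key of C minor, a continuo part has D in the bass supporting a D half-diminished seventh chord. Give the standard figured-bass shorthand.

D is the root of D half-diminished seventh, so the chord is in root position.
A seventh chord in root position is figured 7/5/3, conventionally abbreviated 7.

7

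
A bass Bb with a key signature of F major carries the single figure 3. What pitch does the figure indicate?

D

Counting 2 letter steps above Bb lands on D; in F major, that letter is D.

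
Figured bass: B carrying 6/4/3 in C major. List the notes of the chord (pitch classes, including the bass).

B, D, E, G

A third above B in this key is D.
A fourth above B in this key is E.
A sixth above B in this key is G.
Together with the bass B, this spells E minor seventh in second inversion.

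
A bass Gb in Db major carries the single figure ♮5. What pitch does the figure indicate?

D

Counting 4 letter steps above Gb lands on D; in Db major, that letter is Db.
The ♮5 figure makes it natural, giving D.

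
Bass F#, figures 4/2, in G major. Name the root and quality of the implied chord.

G major seventh

The figures 4/2 indicate a seventh chord in third inversion.
In third inversion the root lies a second above the bass: a second above F# in G major is G.
The chord tones are F#, G, B, D, giving G major seventh.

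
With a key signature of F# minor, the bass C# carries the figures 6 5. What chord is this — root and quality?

The figures 6 5 indicate a seventh chord in first inversion.
In first inversion the root lies a sixth above the bass: a sixth above C# in F# minor is A.
The chord tones are C#, E, G#, A, giving A major seventh.

A major seventh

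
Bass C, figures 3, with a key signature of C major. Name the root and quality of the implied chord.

C major

The figures 3 indicate a triad in root position.
In root position the bass is the root, so the root is C.
The chord tones are C, E, G, giving C major.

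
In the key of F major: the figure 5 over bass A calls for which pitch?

Counting 4 letter steps above A lands on E; in F major, that letter is E.

E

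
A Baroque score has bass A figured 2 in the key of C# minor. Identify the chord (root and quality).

B dominant seventh

The figures 2 indicate a seventh chord in third inversion.
In third inversion the root lies a second above the bass: a second above A in C# minor is B.
The chord tones are A, B, D#, F#, giving B dominant seventh.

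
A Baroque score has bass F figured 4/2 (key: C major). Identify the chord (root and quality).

G dominant seventh

The figures 4/2 indicate a seventh chord in third inversion.
In third inversion the root lies a second above the bass: a second above F in C major is G.
The chord tones are F, G, B, D, giving G dominant seventh.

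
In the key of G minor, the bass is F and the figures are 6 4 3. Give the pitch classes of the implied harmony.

F, A, Bb, D

A third above F in this key is A.
A fourth above F in this key is Bb.
A sixth above F in this key is D.
Together with the bass F, this spells Bb major seventh in second inversion.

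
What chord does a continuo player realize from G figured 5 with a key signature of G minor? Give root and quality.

G minor

The figures 5 indicate a triad in root position.
In root position the bass is the root, so the root is G.
The chord tones are G, Bb, D, giving G minor.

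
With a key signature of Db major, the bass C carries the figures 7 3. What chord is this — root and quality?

C half-diminished seventh

The figures 7 3 indicate a seventh chord in root position.
In root position the bass is the root, so the root is C.
The chord tones are C, Eb, Gb, Bb, giving C half-diminished seventh.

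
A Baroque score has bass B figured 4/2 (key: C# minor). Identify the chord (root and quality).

C# minor seventh

The figures 4/2 indicate a seventh chord in third inversion.
In third inversion the root lies a second above the bass: a second above B in C# minor is C#.
The chord tones are B, C#, E, G#, giving C# minor seventh.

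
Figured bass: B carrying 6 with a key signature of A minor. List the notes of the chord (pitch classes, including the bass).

The written figures 6 are shorthand for 6/3: the 3 is implied.
A third above B in this key is D.
A sixth above B in this key is G.
Together with the bass B, this spells G major in first inversion.

B, D, G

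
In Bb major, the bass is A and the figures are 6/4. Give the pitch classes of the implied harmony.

A, D, F

A fourth above A in this key is D.
A sixth above A in this key is F.
Together with the bass A, this spells D minor in second inversion.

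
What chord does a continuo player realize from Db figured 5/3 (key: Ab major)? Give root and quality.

Db major

The figures 5/3 indicate a triad in root position.
In root position the bass is the root, so the root is Db.
The chord tones are Db, F, Ab, giving Db major.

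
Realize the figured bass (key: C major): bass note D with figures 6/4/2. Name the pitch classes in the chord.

D, E, G, B

A second above D in this key is E.
A fourth above D in this key is G.
A sixth above D in this key is B.
Together with the bass D, this spells E minor seventh in third inversion.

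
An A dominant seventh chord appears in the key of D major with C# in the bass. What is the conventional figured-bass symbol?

C# is the third of A dominant seventh, so the chord is in first inversion.
A seventh chord in first inversion is figured 6/5/3, conventionally abbreviated 6/5.

6/5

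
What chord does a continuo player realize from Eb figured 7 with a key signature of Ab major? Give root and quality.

The figures 7 indicate a seventh chord in root position.
In root position the bass is the root, so the root is Eb.
The chord tones are Eb, G, Bb, Db, giving Eb dominant seventh.

Eb dominant seventh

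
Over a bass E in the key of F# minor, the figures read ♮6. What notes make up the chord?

E, G#, C

The written figures ♮6 are shorthand for 6/3: the 3 is implied.
A third above E in this key is G#.
A sixth above E in this key is C#, made natural (C) by the ♮ figure.
Together with the bass E, this spells C augmented in first inversion.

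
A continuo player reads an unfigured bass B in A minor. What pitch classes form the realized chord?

B, D, F

An unfigured bass implies 5/3.
A third above B in this key is D.
A fifth above B in this key is F.
Together with the bass B, this spells B diminished in root position.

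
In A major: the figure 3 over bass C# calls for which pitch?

E

Counting 2 letter steps above C# lands on E; in A major, that letter is E.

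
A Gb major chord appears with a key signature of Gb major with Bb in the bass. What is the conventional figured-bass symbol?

Bb is the third of Gb major, so the chord is in first inversion.
A triad in first inversion is figured 6/3, conventionally abbreviated 6.

6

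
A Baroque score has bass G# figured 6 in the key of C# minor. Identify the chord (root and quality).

The figures 6 indicate a triad in first inversion.
In first inversion the root lies a sixth above the bass: a sixth above G# in C# minor is E.
The chord tones are G#, B, E, giving E major.

E major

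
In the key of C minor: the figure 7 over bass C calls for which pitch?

Counting 6 letter steps above C lands on B; in C minor, that letter is Bb.

Bb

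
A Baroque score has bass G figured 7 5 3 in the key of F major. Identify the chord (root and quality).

The figures 7 5 3 indicate a seventh chord in root position.
In root position the bass is the root, so the root is G.
The chord tones are G, Bb, D, F, giving G minor seventh.

G minor seventh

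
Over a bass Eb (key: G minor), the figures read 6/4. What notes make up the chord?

Eb, A, C

A fourth above Eb in this key is A.
A sixth above Eb in this key is C.
Together with the bass Eb, this spells A diminished in second inversion.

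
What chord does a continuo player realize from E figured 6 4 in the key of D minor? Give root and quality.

The figures 6 4 indicate a triad in second inversion.
In second inversion the root lies a fourth above the bass: a fourth above E in D minor is A.
The chord tones are E, A, C, giving A minor.

A minor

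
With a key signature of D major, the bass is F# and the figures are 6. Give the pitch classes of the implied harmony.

F#, A, D

The written figures 6 are shorthand for 6/3: the 3 is implied.
A third above F# in this key is A.
A sixth above F# in this key is D.
Together with the bass F#, this spells D major in first inversion.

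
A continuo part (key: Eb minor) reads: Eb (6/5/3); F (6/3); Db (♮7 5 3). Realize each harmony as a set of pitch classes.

Eb (6/5/3): Eb, Gb, Bb, Cb.
F (6/3): F, Ab, Db.
Db (♮7/5/3): Db, F, Ab, C.

Eb, Gb, Bb, Cb | F, Ab, Db | Db, F, Ab, C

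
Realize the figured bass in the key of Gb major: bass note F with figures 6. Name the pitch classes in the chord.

The written figures 6 are shorthand for 6/3: the 3 is implied.
A third above F in this key is Ab.
A sixth above F in this key is Db.
Together with the bass F, this spells Db major in first inversion.

F, Ab, Db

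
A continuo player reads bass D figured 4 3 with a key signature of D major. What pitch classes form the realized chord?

D, F#, G, B

The written figures 4 3 are shorthand for 6/4/3: the 6 is implied.
A third above D in this key is F#.
A fourth above D in this key is G.
A sixth above D in this key is B.
Together with the bass D, this spells G major seventh in second inversion.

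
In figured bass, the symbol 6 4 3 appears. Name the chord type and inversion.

seventh chord, second inversion

Intervals of 6/4/3 above the bass form a seventh chord; the bass is the fifth, so this is second inversion.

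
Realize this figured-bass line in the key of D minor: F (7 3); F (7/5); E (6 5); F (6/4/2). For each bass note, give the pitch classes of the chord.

F (7/5/3): F, A, C, E.
F (7/5/3): F, A, C, E.
E (6/5/3): E, G, Bb, C.
F (6/4/2): F, G, Bb, D.

F, A, C, E | F, A, C, E | E, G, Bb, C | F, G, Bb, D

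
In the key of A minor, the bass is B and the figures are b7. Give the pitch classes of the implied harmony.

The written figures b7 are shorthand for 7/5/3: the 5/3 are implied.
A third above B in this key is D.
A fifth above B in this key is F.
A seventh above B in this key is A, lowered to Ab by the flat.
Together with the bass B, this spells B diminished seventh in root position.

B, D, F, Ab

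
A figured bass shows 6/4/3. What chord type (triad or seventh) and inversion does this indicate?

seventh chord, second inversion

Intervals of 6/4/3 above the bass form a seventh chord; the bass is the fifth, so this is second inversion.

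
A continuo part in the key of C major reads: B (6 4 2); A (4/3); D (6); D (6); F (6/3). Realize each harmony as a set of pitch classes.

B, C, E, G | A, C, D, F | D, F, B | D, F, B | F, A, D

B (6/4/2): B, C, E, G.
A (6/4/3): A, C, D, F.
D (6/3): D, F, B.
D (6/3): D, F, B.
F (6/3): F, A, D.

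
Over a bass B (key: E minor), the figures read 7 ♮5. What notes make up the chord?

The written figures 7 ♮5 are shorthand for 7/5/3: the 3 is implied.
A third above B in this key is D.
A fifth above B in this key is F#, made natural (F) by the ♮ figure.
A seventh above B in this key is A.
Together with the bass B, this spells B half-diminished seventh in root position.

B, D, F, A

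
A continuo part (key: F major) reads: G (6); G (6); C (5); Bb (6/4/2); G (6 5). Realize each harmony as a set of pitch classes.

G (6/3): G, Bb, E.
G (6/3): G, Bb, E.
C (5/3): C, E, G.
Bb (6/4/2): Bb, C, E, G.
G (6/5/3): G, Bb, D, E.

G, Bb, E | G, Bb, E | C, E, G | Bb, C, E, G | G, Bb, D, E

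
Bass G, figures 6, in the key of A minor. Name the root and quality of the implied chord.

The figures 6 indicate a triad in first inversion.
In first inversion the root lies a sixth above the bass: a sixth above G in A minor is E.
The chord tones are G, B, E, giving E minor.

E minor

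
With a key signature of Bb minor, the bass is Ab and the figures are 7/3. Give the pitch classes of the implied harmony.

Ab, C, Eb, Gb

The written figures 7/3 are shorthand for 7/5/3: the 5 is implied.
A third above Ab in this key is C.
A fifth above Ab in this key is Eb.
A seventh above Ab in this key is Gb.
Together with the bass Ab, this spells Ab dominant seventh in root position.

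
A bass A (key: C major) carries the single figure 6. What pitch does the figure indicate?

F

Counting 5 letter steps above A lands on F; in C major, that letter is F.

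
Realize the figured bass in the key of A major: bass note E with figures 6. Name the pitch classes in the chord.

The written figures 6 are shorthand for 6/3: the 3 is implied.
A third above E in this key is G#.
A sixth above E in this key is C#.
Together with the bass E, this spells C# minor in first inversion.

E, G#, C#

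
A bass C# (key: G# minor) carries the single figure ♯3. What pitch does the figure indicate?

Counting 2 letter steps above C# lands on E; in G# minor, that letter is E.
The #3 figure raises it a semitone, giving E#.

E#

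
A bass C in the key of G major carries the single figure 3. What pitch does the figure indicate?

Counting 2 letter steps above C lands on E; in G major, that letter is E.

E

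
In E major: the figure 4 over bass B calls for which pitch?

E

Counting 3 letter steps above B lands on E; in E major, that letter is E.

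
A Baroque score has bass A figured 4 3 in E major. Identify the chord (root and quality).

The figures 4 3 indicate a seventh chord in second inversion.
In second inversion the root lies a fourth above the bass: a fourth above A in E major is D#.
The chord tones are A, C#, D#, F#, giving D# half-diminished seventh.

D# half-diminished seventh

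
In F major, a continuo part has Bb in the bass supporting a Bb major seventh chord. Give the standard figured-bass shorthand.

7

Bb is the root of Bb major seventh, so the chord is in root position.
A seventh chord in root position is figured 7/5/3, conventionally abbreviated 7.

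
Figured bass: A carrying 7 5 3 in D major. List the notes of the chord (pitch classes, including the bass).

A third above A in this key is C#.
A fifth above A in this key is E.
A seventh above A in this key is G.
Together with the bass A, this spells A dominant seventh in root position.

A, C#, E, G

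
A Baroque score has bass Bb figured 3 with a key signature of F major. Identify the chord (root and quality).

The figures 3 indicate a triad in root position.
In root position the bass is the root, so the root is Bb.
The chord tones are Bb, D, F, giving Bb major.

Bb major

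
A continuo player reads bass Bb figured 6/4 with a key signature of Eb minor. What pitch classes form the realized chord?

A fourth above Bb in this key is Eb.
A sixth above Bb in this key is Gb.
Together with the bass Bb, this spells Eb minor in second inversion.

Bb, Eb, Gb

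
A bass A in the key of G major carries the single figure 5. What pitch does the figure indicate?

Counting 4 letter steps above A lands on E; in G major, that letter is E.

E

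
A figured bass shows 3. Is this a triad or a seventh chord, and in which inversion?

triad, root position

3 is shorthand for 5/3.
Intervals of 5/3 above the bass form a triad; the bass is the root, so this is root position.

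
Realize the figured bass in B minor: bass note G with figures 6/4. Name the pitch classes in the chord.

G, C#, E

A fourth above G in this key is C#.
A sixth above G in this key is E.
Together with the bass G, this spells C# diminished in second inversion.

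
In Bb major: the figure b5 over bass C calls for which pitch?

Gb

Counting 4 letter steps above C lands on G; in Bb major, that letter is G.
The b5 figure lowers it a semitone, giving Gb.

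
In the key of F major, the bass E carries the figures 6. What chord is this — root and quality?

C major

The figures 6 indicate a triad in first inversion.
In first inversion the root lies a sixth above the bass: a sixth above E in F major is C.
The chord tones are E, G, C, giving C major.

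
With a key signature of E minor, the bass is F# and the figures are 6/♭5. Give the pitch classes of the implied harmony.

The written figures 6/♭5 are shorthand for 6/5/3: the 3 is implied.
A third above F# in this key is A.
A fifth above F# in this key is C, lowered to Cb by the flat.
A sixth above F# in this key is D.

F#, A, Cb, D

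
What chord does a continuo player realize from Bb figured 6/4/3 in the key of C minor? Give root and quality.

Eb major seventh

The figures 6/4/3 indicate a seventh chord in second inversion.
In second inversion the root lies a fourth above the bass: a fourth above Bb in C minor is Eb.
The chord tones are Bb, D, Eb, G, giving Eb major seventh.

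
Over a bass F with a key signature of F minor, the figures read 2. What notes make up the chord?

F, G, Bb, Db

The written figures 2 are shorthand for 6/4/2: the 6/4 are implied.
A second above F in this key is G.
A fourth above F in this key is Bb.
A sixth above F in this key is Db.
Together with the bass F, this spells G half-diminished seventh in third inversion.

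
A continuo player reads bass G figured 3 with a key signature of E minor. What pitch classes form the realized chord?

G, B, D

The written figures 3 are shorthand for 5/3: the 5 is implied.
A third above G in this key is B.
A fifth above G in this key is D.
Together with the bass G, this spells G major in root position.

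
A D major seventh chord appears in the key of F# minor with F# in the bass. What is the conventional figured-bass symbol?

F# is the third of D major seventh, so the chord is in first inversion.
A seventh chord in first inversion is figured 6/5/3, conventionally abbreviated 6/5.

6/5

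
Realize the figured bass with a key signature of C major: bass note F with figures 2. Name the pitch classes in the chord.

The written figures 2 are shorthand for 6/4/2: the 6/4 are implied.
A second above F in this key is G.
A fourth above F in this key is B.
A sixth above F in this key is D.
Together with the bass F, this spells G dominant seventh in third inversion.

F, G, B, D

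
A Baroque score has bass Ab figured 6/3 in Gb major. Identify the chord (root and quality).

The figures 6/3 indicate a triad in first inversion.
In first inversion the root lies a sixth above the bass: a sixth above Ab in Gb major is F.
The chord tones are Ab, Cb, F, giving F diminished.

F diminished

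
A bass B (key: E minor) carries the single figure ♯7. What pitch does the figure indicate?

A#

Counting 6 letter steps above B lands on A; in E minor, that letter is A.
The #7 figure raises it a semitone, giving A#.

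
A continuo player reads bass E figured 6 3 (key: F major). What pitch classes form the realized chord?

E, G, C

A third above E in this key is G.
A sixth above E in this key is C.
Together with the bass E, this spells C major in first inversion.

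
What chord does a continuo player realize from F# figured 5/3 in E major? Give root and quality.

F# minor

The figures 5/3 indicate a triad in root position.
In root position the bass is the root, so the root is F#.
The chord tones are F#, A, C#, giving F# minor.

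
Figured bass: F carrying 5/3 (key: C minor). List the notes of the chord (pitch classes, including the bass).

F, Ab, C

A third above F in this key is Ab.
A fifth above F in this key is C.
Together with the bass F, this spells F minor in root position.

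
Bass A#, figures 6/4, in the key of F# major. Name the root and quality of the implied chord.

The figures 6/4 indicate a triad in second inversion.
In second inversion the root lies a fourth above the bass: a fourth above A# in F# major is D#.
The chord tones are A#, D#, F#, giving D# minor.

D# minor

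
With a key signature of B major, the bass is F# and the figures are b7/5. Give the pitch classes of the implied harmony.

The written figures b7/5 are shorthand for 7/5/3: the 3 is implied.
A third above F# in this key is A#.
A fifth above F# in this key is C#.
A seventh above F# in this key is E, lowered to Eb by the flat.

F#, A#, C#, Eb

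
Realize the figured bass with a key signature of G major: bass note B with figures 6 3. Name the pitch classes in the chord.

A third above B in this key is D.
A sixth above B in this key is G.
Together with the bass B, this spells G major in first inversion.

B, D, G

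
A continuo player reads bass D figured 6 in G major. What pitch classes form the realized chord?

D, F#, B

The written figures 6 are shorthand for 6/3: the 3 is implied.
A third above D in this key is F#.
A sixth above D in this key is B.
Together with the bass D, this spells B minor in first inversion.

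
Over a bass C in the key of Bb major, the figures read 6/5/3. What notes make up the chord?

C, Eb, G, A

A third above C in this key is Eb.
A fifth above C in this key is G.
A sixth above C in this key is A.
Together with the bass C, this spells A half-diminished seventh in first inversion.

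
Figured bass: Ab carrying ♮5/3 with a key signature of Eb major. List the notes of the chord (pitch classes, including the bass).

Ab, C, E

A third above Ab in this key is C.
A fifth above Ab in this key is Eb, made natural (E) by the ♮ figure.
Together with the bass Ab, this spells Ab augmented in root position.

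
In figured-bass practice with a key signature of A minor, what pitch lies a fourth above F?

B

Counting 3 letter steps above F lands on B; in A minor, that letter is B.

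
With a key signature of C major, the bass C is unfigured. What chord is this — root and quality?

An unfigured bass indicates a triad in root position.
In root position the bass is the root, so the root is C.
The chord tones are C, E, G, giving C major.

C major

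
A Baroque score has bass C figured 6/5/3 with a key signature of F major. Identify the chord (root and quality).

The figures 6/5/3 indicate a seventh chord in first inversion.
In first inversion the root lies a sixth above the bass: a sixth above C in F major is A.
The chord tones are C, E, G, A, giving A minor seventh.

A minor seventh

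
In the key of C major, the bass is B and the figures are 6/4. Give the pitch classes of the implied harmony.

A fourth above B in this key is E.
A sixth above B in this key is G.
Together with the bass B, this spells E minor in second inversion.

B, E, G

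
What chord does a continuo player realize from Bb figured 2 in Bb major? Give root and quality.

C minor seventh

The figures 2 indicate a seventh chord in third inversion.
In third inversion the root lies a second above the bass: a second above Bb in Bb major is C.
The chord tones are Bb, C, Eb, G, giving C minor seventh.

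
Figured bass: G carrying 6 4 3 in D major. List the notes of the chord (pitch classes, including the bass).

G, B, C#, E

A third above G in this key is B.
A fourth above G in this key is C#.
A sixth above G in this key is E.
Together with the bass G, this spells C# half-diminished seventh in second inversion.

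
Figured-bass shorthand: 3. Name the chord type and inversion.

triad, root position

3 is shorthand for 5/3.
Intervals of 5/3 above the bass form a triad; the bass is the root, so this is root position.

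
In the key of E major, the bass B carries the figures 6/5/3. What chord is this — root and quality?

G# minor seventh

The figures 6/5/3 indicate a seventh chord in first inversion.
In first inversion the root lies a sixth above the bass: a sixth above B in E major is G#.
The chord tones are B, D#, F#, G#, giving G# minor seventh.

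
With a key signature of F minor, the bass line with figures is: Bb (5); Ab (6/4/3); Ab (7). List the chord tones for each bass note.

Bb (5/3): Bb, Db, F.
Ab (6/4/3): Ab, C, Db, F.
Ab (7/5/3): Ab, C, Eb, G.

Bb, Db, F | Ab, C, Db, F | Ab, C, Eb, G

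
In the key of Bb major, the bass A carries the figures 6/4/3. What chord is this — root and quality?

D minor seventh

The figures 6/4/3 indicate a seventh chord in second inversion.
In second inversion the root lies a fourth above the bass: a fourth above A in Bb major is D.
The chord tones are A, C, D, F, giving D minor seventh.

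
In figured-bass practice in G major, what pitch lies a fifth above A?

E

Counting 4 letter steps above A lands on E; in G major, that letter is E.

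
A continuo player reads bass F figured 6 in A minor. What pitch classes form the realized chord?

The written figures 6 are shorthand for 6/3: the 3 is implied.
A third above F in this key is A.
A sixth above F in this key is D.
Together with the bass F, this spells D minor in first inversion.

F, A, D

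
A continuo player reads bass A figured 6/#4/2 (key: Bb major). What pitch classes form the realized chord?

A second above A in this key is Bb.
A fourth above A in this key is D, raised to D# by the sharp.
A sixth above A in this key is F.

A, Bb, D#, F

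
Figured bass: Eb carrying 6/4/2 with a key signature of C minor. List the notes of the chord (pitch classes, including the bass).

Eb, F, Ab, C

A second above Eb in this key is F.
A fourth above Eb in this key is Ab.
A sixth above Eb in this key is C.
Together with the bass Eb, this spells F minor seventh in third inversion.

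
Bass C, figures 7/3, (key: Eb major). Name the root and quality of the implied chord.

C minor seventh

The figures 7/3 indicate a seventh chord in root position.
In root position the bass is the root, so the root is C.
The chord tones are C, Eb, G, Bb, giving C minor seventh.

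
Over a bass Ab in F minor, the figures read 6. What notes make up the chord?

The written figures 6 are shorthand for 6/3: the 3 is implied.
A third above Ab in this key is C.
A sixth above Ab in this key is F.
Together with the bass Ab, this spells F minor in first inversion.

Ab, C, F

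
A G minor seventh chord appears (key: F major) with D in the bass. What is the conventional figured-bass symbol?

4/3

D is the fifth of G minor seventh, so the chord is in second inversion.
A seventh chord in second inversion is figured 6/4/3, conventionally abbreviated 4/3.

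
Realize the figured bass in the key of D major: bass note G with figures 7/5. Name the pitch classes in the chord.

The written figures 7/5 are shorthand for 7/5/3: the 3 is implied.
A third above G in this key is B.
A fifth above G in this key is D.
A seventh above G in this key is F#.
Together with the bass G, this spells G major seventh in root position.

G, B, D, F#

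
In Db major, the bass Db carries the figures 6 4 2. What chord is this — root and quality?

Eb minor seventh

The figures 6 4 2 indicate a seventh chord in third inversion.
In third inversion the root lies a second above the bass: a second above Db in Db major is Eb.
The chord tones are Db, Eb, Gb, Bb, giving Eb minor seventh.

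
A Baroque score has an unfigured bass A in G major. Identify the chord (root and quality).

An unfigured bass indicates a triad in root position.
In root position the bass is the root, so the root is A.
The chord tones are A, C, E, giving A minor.

A minor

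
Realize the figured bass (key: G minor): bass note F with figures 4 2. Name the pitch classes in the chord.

The written figures 4 2 are shorthand for 6/4/2: the 6 is implied.
A second above F in this key is G.
A fourth above F in this key is Bb.
A sixth above F in this key is D.
Together with the bass F, this spells G minor seventh in third inversion.

F, G, Bb, D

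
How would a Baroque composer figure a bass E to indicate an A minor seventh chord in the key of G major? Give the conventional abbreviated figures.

E is the fifth of A minor seventh, so the chord is in second inversion.
A seventh chord in second inversion is figured 6/4/3, conventionally abbreviated 4/3.

4/3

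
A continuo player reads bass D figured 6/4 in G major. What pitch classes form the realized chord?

A fourth above D in this key is G.
A sixth above D in this key is B.
Together with the bass D, this spells G major in second inversion.

D, G, B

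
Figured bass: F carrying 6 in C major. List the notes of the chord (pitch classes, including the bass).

F, A, D

The written figures 6 are shorthand for 6/3: the 3 is implied.
A third above F in this key is A.
A sixth above F in this key is D.
Together with the bass F, this spells D minor in first inversion.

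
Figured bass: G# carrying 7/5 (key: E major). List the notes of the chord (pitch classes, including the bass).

G#, B, D#, F#

The written figures 7/5 are shorthand for 7/5/3: the 3 is implied.
A third above G# in this key is B.
A fifth above G# in this key is D#.
A seventh above G# in this key is F#.
Together with the bass G#, this spells G# minor seventh in root position.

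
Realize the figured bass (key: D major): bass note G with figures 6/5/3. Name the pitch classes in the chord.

A third above G in this key is B.
A fifth above G in this key is D.
A sixth above G in this key is E.
Together with the bass G, this spells E minor seventh in first inversion.

G, B, D, E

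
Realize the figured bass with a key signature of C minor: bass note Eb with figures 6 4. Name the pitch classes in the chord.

A fourth above Eb in this key is Ab.
A sixth above Eb in this key is C.
Together with the bass Eb, this spells Ab major in second inversion.

Eb, Ab, C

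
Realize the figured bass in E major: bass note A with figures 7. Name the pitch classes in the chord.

A, C#, E, G#

The written figures 7 are shorthand for 7/5/3: the 5/3 are implied.
A third above A in this key is C#.
A fifth above A in this key is E.
A seventh above A in this key is G#.
Together with the bass A, this spells A major seventh in root position.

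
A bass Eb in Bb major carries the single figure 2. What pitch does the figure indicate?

F

Counting 1 letter step above Eb lands on F; in Bb major, that letter is F.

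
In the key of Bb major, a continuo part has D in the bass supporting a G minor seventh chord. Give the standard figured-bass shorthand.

4/3

D is the fifth of G minor seventh, so the chord is in second inversion.
A seventh chord in second inversion is figured 6/4/3, conventionally abbreviated 4/3.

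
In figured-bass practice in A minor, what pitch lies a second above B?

Counting 1 letter step above B lands on C; in A minor, that letter is C.

C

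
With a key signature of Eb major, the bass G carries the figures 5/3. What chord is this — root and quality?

The figures 5/3 indicate a triad in root position.
In root position the bass is the root, so the root is G.
The chord tones are G, Bb, D, giving G minor.

G minor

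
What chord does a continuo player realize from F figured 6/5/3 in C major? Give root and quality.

The figures 6/5/3 indicate a seventh chord in first inversion.
In first inversion the root lies a sixth above the bass: a sixth above F in C major is D.
The chord tones are F, A, C, D, giving D minor seventh.

D minor seventh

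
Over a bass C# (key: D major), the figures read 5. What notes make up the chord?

The written figures 5 are shorthand for 5/3: the 3 is implied.
A third above C# in this key is E.
A fifth above C# in this key is G.
Together with the bass C#, this spells C# diminished in root position.

C#, E, G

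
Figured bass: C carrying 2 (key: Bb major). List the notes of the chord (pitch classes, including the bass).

The written figures 2 are shorthand for 6/4/2: the 6/4 are implied.
A second above C in this key is D.
A fourth above C in this key is F.
A sixth above C in this key is A.
Together with the bass C, this spells D minor seventh in third inversion.

C, D, F, A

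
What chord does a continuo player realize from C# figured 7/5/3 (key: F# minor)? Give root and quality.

The figures 7/5/3 indicate a seventh chord in root position.
In root position the bass is the root, so the root is C#.
The chord tones are C#, E, G#, B, giving C# minor seventh.

C# minor seventh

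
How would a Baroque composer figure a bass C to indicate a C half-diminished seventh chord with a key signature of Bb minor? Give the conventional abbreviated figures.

C is the root of C half-diminished seventh, so the chord is in root position.
A seventh chord in root position is figured 7/5/3, conventionally abbreviated 7.

7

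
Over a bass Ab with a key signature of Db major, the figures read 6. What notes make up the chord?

Ab, C, F

The written figures 6 are shorthand for 6/3: the 3 is implied.
A third above Ab in this key is C.
A sixth above Ab in this key is F.
Together with the bass Ab, this spells F minor in first inversion.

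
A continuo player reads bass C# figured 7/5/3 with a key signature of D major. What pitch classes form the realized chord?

A third above C# in this key is E.
A fifth above C# in this key is G.
A seventh above C# in this key is B.
Together with the bass C#, this spells C# half-diminished seventh in root position.

C#, E, G, B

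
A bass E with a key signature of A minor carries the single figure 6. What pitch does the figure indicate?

Counting 5 letter steps above E lands on C; in A minor, that letter is C.

C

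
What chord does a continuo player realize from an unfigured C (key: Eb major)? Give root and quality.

C minor

An unfigured bass indicates a triad in root position.
In root position the bass is the root, so the root is C.
The chord tones are C, Eb, G, giving C minor.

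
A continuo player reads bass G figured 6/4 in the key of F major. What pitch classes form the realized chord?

A fourth above G in this key is C.
A sixth above G in this key is E.
Together with the bass G, this spells C major in second inversion.

G, C, E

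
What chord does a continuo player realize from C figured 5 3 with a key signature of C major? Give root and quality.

The figures 5 3 indicate a triad in root position.
In root position the bass is the root, so the root is C.
The chord tones are C, E, G, giving C major.

C major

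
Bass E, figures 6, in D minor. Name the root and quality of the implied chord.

The figures 6 indicate a triad in first inversion.
In first inversion the root lies a sixth above the bass: a sixth above E in D minor is C.
The chord tones are E, G, C, giving C major.

C major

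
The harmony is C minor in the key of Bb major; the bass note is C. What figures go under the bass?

no figures

C is the root of C minor, so the chord is in root position.
A triad in root position is figured 5/3, conventionally abbreviated (no figures — root-position triad).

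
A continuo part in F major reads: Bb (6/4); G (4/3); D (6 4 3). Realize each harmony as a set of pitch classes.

Bb, E, G | G, Bb, C, E | D, F, G, Bb

Bb (6/4): Bb, E, G.
G (6/4/3): G, Bb, C, E.
D (6/4/3): D, F, G, Bb.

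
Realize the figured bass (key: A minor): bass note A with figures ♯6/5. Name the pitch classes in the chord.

A, C, E, F#

The written figures ♯6/5 are shorthand for 6/5/3: the 3 is implied.
A third above A in this key is C.
A fifth above A in this key is E.
A sixth above A in this key is F, raised to F# by the sharp.
Together with the bass A, this spells F# half-diminished seventh in first inversion.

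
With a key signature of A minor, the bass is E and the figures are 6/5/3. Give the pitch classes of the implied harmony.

E, G, B, C

A third above E in this key is G.
A fifth above E in this key is B.
A sixth above E in this key is C.
Together with the bass E, this spells C major seventh in first inversion.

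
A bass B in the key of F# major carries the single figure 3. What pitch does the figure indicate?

D#

Counting 2 letter steps above B lands on D; in F# major, that letter is D#.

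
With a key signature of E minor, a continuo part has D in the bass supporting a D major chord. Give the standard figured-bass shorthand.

no figures

D is the root of D major, so the chord is in root position.
A triad in root position is figured 5/3, conventionally abbreviated (no figures — root-position triad).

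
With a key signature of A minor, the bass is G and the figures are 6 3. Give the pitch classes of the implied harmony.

A third above G in this key is B.
A sixth above G in this key is E.
Together with the bass G, this spells E minor in first inversion.

G, B, E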